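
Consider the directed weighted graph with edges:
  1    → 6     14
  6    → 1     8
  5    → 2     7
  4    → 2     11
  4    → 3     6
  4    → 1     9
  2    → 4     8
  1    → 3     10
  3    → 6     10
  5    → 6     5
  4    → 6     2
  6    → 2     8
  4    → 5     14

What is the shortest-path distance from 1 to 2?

22

Paths from 1 to 2:
1→3→6→2: 10 + 10 + 8 = 28
1→6→2: 14 + 8 = 22
The minimum is 22.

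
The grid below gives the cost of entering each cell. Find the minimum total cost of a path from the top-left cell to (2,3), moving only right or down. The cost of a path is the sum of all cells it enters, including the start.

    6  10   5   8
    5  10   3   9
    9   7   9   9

Take [0,0] [0,1] [0,2] [1,2] [1,3] [2,3] for a total of 6 + 10 + 5 + 3 + 9 + 9 = 42.
For comparison, the top-then-right route costs 47.

42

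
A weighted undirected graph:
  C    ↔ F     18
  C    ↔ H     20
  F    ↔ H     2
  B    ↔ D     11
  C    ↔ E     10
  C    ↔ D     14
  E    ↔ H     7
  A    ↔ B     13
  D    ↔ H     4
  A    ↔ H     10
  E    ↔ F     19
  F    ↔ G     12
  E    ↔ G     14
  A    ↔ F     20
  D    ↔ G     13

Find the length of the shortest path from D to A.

A few of the D→A routes:
D -> C -> E -> H -> A: 14 + 10 + 7 + 10 = 41
D -> B -> A: 11 + 13 = 24
D -> H -> A: 4 + 10 = 14
D -> G -> F -> H -> A: 13 + 12 + 2 + 10 = 37
D -> H -> F -> A: 4 + 2 + 20 = 26
D -> G -> E -> H -> A: 13 + 14 + 7 + 10 = 44
Best route has total 14.

14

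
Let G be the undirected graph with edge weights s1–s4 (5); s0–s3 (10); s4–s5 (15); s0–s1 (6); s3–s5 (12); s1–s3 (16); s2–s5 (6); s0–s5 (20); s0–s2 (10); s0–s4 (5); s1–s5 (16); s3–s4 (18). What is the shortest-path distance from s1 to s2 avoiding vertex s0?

Paths from s1 to s2 avoiding s0:
s1 - s3 - s5 - s2: 16 + 12 + 6 = 34
s1 - s3 - s4 - s5 - s2: 16 + 18 + 15 + 6 = 55
s1 - s4 - s5 - s2: 5 + 15 + 6 = 26
s1 - s5 - s2: 16 + 6 = 22
s1 - s4 - s3 - s5 - s2: 5 + 18 + 12 + 6 = 41
Shortest: 22.

22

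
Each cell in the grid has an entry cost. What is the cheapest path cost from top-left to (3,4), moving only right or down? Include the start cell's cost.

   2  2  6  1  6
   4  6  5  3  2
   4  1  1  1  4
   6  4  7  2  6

21

Cheapest: r0c0 -> r0c1 -> r1c1 -> r2c1 -> r2c2 -> r2c3 -> r3c3 -> r3c4
  2 + 2 + 6 + 1 + 1 + 1 + 2 + 6 = 21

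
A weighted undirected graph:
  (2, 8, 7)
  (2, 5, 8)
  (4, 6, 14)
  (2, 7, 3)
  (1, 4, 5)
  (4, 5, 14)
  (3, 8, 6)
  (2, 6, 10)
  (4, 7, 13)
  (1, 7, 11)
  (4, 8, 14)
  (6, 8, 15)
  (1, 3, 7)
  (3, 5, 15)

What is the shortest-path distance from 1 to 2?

Checking several routes:
1-4-7-2: 5 + 13 + 3 = 21
1-3-8-2: 7 + 6 + 7 = 20
1-7-2: 11 + 3 = 14
Shortest: 14.

14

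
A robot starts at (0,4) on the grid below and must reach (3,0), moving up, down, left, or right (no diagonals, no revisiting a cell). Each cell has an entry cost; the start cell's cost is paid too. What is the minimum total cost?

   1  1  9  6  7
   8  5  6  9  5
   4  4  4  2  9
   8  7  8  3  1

Cheapest: [0,4] [1,4] [1,3] [2,3] [2,2] [2,1] [2,0] [3,0]
  7 + 5 + 9 + 2 + 4 + 4 + 4 + 8 = 43

43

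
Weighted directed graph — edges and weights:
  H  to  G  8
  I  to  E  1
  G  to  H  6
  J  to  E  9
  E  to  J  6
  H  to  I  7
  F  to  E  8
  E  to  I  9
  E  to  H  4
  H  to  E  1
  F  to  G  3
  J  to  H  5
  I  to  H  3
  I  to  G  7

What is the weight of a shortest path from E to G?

12

Comparing a few candidate routes:
E → J → H → G: 6 + 5 + 8 = 19
E → I → G: 9 + 7 = 16
E → H → G: 4 + 8 = 12
E → H → I → G: 4 + 7 + 7 = 18
Shortest: 12.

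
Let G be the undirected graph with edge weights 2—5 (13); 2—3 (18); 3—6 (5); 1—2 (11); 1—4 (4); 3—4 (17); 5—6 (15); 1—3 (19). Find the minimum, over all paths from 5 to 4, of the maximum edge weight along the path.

13

A few of the 5→4 routes:
5 → 2 → 1 → 4: max(13, 11, 4) = 13
5 → 2 → 3 → 4: max(13, 18, 17) = 18
5 → 2 → 3 → 1 → 4: max(13, 18, 19, 4) = 19
5 → 6 → 3 → 2 → 1 → 4: max(15, 5, 18, 11, 4) = 18
5 → 6 → 3 → 4: max(15, 5, 17) = 17
Smallest bottleneck: 13.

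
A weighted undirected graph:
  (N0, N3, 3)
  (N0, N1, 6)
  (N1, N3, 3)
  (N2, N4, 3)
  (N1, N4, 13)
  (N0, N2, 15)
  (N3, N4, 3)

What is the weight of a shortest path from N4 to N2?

3

Paths from N4 to N2:
N4-N1-N3-N0-N2: 13 + 3 + 3 + 15 = 34
N4-N2: 3
N4-N1-N0-N2: 13 + 6 + 15 = 34
N4-N3-N1-N0-N2: 3 + 3 + 6 + 15 = 27
N4-N3-N0-N2: 3 + 3 + 15 = 21
The minimum is 3.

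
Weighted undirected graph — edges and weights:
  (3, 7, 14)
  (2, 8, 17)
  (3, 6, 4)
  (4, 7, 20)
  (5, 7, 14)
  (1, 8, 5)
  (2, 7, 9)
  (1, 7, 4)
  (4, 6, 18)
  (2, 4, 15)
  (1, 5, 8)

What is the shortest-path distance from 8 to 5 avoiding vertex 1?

40

Candidate routes:
8 → 2 → 4 → 6 → 3 → 7 → 5: 17 + 15 + 18 + 4 + 14 + 14 = 82
8 → 2 → 7 → 5: 17 + 9 + 14 = 40
8 → 2 → 4 → 7 → 5: 17 + 15 + 20 + 14 = 66
The minimum is 40.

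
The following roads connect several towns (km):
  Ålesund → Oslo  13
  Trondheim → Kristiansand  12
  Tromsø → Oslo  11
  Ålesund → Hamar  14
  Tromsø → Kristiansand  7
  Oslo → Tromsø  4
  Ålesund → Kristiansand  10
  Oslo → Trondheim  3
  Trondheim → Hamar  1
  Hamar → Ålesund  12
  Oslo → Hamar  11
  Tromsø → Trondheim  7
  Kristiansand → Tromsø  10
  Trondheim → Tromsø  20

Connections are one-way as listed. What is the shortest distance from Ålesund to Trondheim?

16

Routes from Ålesund to Trondheim:
Ålesund - Oslo - Trondheim: 13 + 3 = 16
Ålesund - Kristiansand - Tromsø - Trondheim: 10 + 10 + 7 = 27
Ålesund - Kristiansand - Tromsø - Oslo - Trondheim: 10 + 10 + 11 + 3 = 34
Ålesund - Oslo - Tromsø - Trondheim: 13 + 4 + 7 = 24
Best route has total 16 km.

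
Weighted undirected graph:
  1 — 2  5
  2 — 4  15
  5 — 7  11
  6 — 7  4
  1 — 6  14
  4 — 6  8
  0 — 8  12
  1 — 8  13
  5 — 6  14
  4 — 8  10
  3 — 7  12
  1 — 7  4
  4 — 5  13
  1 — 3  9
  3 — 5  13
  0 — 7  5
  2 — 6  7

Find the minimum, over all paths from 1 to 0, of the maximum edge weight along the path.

5

Some routes from 1 to 0:
1 -> 7 -> 6 -> 4 -> 8 -> 0: max(4, 4, 8, 10, 12) = 12
1 -> 2 -> 6 -> 7 -> 0: max(5, 7, 4, 5) = 7
1 -> 7 -> 0: max(4, 5) = 5
Best route has worst link 5.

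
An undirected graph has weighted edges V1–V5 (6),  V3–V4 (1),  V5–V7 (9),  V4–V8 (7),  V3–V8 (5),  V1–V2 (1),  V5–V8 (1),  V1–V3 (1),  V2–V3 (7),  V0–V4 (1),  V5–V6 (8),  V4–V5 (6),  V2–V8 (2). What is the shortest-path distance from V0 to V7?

16

Some routes from V0 to V7:
V0 -> V4 -> V3 -> V1 -> V5 -> V7: 1 + 1 + 1 + 6 + 9 = 18
V0 -> V4 -> V3 -> V8 -> V5 -> V7: 1 + 1 + 5 + 1 + 9 = 17
V0 -> V4 -> V3 -> V2 -> V8 -> V5 -> V7: 1 + 1 + 7 + 2 + 1 + 9 = 21
V0 -> V4 -> V3 -> V1 -> V2 -> V8 -> V5 -> V7: 1 + 1 + 1 + 1 + 2 + 1 + 9 = 16
V0 -> V4 -> V8 -> V5 -> V7: 1 + 7 + 1 + 9 = 18
V0 -> V4 -> V5 -> V7: 1 + 6 + 9 = 16
Shortest: 16.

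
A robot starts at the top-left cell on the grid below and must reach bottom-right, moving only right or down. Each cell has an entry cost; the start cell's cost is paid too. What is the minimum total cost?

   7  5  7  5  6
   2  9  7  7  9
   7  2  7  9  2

One optimal route is [0,0]→[1,0]→[2,0]→[2,1]→[2,2]→[2,3]→[2,4].
Its cost is 7 + 2 + 7 + 2 + 7 + 9 + 2 = 36.

36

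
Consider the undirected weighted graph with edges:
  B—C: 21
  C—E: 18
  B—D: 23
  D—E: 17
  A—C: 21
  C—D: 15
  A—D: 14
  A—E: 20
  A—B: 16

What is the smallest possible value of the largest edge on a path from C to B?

Checking several routes:
C→D→A→B: max(15, 14, 16) = 16
C→D→E→A→B: max(15, 17, 20, 16) = 20
C→E→A→B: max(18, 20, 16) = 20
C→E→D→A→B: max(18, 17, 14, 16) = 18
C→B: max(21) = 21
Best route has worst link 16.

16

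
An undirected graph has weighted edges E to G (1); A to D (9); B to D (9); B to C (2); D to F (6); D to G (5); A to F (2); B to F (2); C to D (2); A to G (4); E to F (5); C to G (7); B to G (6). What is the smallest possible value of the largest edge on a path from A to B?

Some routes from A to B:
A -> G -> E -> F -> B: max(4, 1, 5, 2) = 5
A -> F -> E -> G -> D -> C -> B: max(2, 5, 1, 5, 2, 2) = 5
A -> F -> B: max(2, 2) = 2
Best route has worst link 2.

2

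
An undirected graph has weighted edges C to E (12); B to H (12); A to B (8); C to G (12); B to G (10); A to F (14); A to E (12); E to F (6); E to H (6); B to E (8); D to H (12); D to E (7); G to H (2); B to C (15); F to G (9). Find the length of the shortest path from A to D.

Checking several routes:
A -> B -> E -> D: 8 + 8 + 7 = 23
A -> E -> D: 12 + 7 = 19
A -> F -> E -> D: 14 + 6 + 7 = 27
Shortest: 19.

19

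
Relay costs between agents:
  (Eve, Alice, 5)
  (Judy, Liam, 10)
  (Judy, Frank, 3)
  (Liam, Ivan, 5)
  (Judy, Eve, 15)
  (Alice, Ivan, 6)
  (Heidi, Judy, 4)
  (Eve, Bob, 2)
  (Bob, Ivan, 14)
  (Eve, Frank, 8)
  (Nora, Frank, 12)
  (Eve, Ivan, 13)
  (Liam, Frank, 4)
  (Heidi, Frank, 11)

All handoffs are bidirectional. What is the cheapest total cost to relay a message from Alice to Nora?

Checking several routes:
Alice -> Eve -> Frank -> Nora: 5 + 8 + 12 = 25
Alice -> Eve -> Judy -> Frank -> Nora: 5 + 15 + 3 + 12 = 35
Alice -> Ivan -> Liam -> Frank -> Nora: 6 + 5 + 4 + 12 = 27
The minimum is 25.

25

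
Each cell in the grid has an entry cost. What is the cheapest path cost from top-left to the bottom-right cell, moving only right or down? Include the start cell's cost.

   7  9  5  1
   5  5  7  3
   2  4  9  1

26

Cheapest: (0,0) (0,1) (0,2) (0,3) (1,3) (2,3)
  7 + 9 + 5 + 1 + 3 + 1 = 26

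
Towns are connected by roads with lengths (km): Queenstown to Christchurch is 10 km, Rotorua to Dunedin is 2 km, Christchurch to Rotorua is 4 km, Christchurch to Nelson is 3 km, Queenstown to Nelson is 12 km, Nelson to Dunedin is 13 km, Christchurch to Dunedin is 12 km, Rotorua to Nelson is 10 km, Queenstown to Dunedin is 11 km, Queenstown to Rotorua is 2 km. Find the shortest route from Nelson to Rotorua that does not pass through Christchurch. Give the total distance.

10

Checking several routes:
Nelson -> Queenstown -> Rotorua: 12 + 2 = 14
Nelson -> Queenstown -> Dunedin -> Rotorua: 12 + 11 + 2 = 25
Nelson -> Dunedin -> Rotorua: 13 + 2 = 15
Nelson -> Rotorua: 10
Shortest: 10 km.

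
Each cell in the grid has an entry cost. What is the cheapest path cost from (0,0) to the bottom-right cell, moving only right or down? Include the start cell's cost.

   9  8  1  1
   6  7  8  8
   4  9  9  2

Path (0,0) → (0,1) → (0,2) → (0,3) → (1,3) → (2,3): 9 + 8 + 1 + 1 + 8 + 2 = 29.

29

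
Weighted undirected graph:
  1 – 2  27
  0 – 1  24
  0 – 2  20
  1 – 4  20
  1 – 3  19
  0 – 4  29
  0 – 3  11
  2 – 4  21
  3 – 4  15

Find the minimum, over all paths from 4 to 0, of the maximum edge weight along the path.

Some routes from 4 to 0:
4 → 1 → 0: max(20, 24) = 24
4 → 3 → 1 → 0: max(15, 19, 24) = 24
4 → 2 → 0: max(21, 20) = 21
4 → 1 → 3 → 0: max(20, 19, 11) = 20
4 → 3 → 0: max(15, 11) = 15
4 → 1 → 2 → 0: max(20, 27, 20) = 27
Best route has worst link 15.

15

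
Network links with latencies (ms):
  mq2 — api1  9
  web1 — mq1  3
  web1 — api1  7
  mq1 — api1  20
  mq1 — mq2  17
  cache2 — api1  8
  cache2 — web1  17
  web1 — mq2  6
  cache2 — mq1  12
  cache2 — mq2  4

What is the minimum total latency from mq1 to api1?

A few of the mq1→api1 routes:
mq1 - cache2 - api1: 12 + 8 = 20
mq1 - cache2 - mq2 - api1: 12 + 4 + 9 = 25
mq1 - web1 - mq2 - cache2 - api1: 3 + 6 + 4 + 8 = 21
mq1 - web1 - api1: 3 + 7 = 10
mq1 - web1 - mq2 - api1: 3 + 6 + 9 = 18
mq1 - api1: 20
The minimum is 10 ms.

10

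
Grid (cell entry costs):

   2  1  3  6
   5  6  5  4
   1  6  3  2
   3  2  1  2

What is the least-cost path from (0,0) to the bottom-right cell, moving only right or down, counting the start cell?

Cheapest: r0c0→r1c0→r2c0→r3c0→r3c1→r3c2→r3c3
  2 + 5 + 1 + 3 + 2 + 1 + 2 = 16
(Top row then right column would cost 20.)

16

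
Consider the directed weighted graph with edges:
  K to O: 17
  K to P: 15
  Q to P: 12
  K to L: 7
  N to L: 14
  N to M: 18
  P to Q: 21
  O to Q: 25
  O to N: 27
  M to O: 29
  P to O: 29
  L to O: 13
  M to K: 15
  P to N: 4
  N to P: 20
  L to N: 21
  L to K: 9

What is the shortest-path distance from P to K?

27

Routes from P to K:
P - O - N - L - K: 29 + 27 + 14 + 9 = 79
P - O - N - M - K: 29 + 27 + 18 + 15 = 89
P - N - M - K: 4 + 18 + 15 = 37
P - N - L - K: 4 + 14 + 9 = 27
Shortest: 27.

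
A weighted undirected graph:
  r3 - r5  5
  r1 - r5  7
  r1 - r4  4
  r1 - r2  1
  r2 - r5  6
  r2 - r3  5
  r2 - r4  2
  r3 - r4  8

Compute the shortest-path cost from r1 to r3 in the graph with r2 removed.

12

Candidate routes:
r1→r4→r3: 4 + 8 = 12
r1→r5→r3: 7 + 5 = 12
The minimum is 12.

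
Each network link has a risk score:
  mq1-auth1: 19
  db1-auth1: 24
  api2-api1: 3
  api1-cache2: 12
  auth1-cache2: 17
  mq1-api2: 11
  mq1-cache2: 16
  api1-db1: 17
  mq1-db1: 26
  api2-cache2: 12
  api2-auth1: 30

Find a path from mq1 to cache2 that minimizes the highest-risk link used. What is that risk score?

12

Comparing a few candidate routes:
mq1-api2-api1-cache2: max(11, 3, 12) = 12
mq1-cache2: max(16) = 16
mq1-api2-cache2: max(11, 12) = 12
Smallest bottleneck: 12.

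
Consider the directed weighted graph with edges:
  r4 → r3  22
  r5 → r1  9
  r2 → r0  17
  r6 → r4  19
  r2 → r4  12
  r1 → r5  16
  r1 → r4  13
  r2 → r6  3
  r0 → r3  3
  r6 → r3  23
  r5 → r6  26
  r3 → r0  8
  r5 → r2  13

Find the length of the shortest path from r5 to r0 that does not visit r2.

52

Routes from r5 to r0 avoiding r2:
r5 → r6 → r3 → r0: 26 + 23 + 8 = 57
r5 → r1 → r4 → r3 → r0: 9 + 13 + 22 + 8 = 52
r5 → r6 → r4 → r3 → r0: 26 + 19 + 22 + 8 = 75
Shortest: 52.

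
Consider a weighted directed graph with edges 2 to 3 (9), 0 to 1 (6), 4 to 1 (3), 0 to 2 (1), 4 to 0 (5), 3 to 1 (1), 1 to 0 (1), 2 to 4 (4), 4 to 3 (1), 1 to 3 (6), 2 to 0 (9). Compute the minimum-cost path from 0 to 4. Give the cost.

Routes from 0 to 4:
0-2-4: 1 + 4 = 5
Best route has total 5.

5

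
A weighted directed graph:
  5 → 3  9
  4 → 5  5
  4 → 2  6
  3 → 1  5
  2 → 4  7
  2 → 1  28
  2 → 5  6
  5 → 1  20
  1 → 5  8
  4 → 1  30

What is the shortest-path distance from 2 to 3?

Routes from 2 to 3:
2 -> 1 -> 5 -> 3: 28 + 8 + 9 = 45
2 -> 5 -> 3: 6 + 9 = 15
2 -> 4 -> 1 -> 5 -> 3: 7 + 30 + 8 + 9 = 54
2 -> 4 -> 5 -> 3: 7 + 5 + 9 = 21
Best route has total 15.

15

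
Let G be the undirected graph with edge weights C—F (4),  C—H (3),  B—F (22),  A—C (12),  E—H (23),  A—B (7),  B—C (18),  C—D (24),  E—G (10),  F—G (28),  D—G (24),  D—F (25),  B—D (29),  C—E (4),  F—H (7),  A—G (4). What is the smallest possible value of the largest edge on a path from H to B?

10

Checking several routes:
H - F - C - E - G - A - B: max(7, 4, 4, 10, 4, 7) = 10
H - C - A - B: max(3, 12, 7) = 12
H - C - E - G - A - B: max(3, 4, 10, 4, 7) = 10
Best route has worst link 10.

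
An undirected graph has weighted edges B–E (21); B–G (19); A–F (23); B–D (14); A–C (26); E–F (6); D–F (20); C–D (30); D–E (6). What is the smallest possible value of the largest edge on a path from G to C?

26

Comparing a few candidate routes:
G→B→D→E→F→A→C: max(19, 14, 6, 6, 23, 26) = 26
G→B→E→F→A→C: max(19, 21, 6, 23, 26) = 26
G→B→D→F→A→C: max(19, 14, 20, 23, 26) = 26
G→B→E→F→D→C: max(19, 21, 6, 20, 30) = 30
G→B→E→D→F→A→C: max(19, 21, 6, 20, 23, 26) = 26
Smallest bottleneck: 26.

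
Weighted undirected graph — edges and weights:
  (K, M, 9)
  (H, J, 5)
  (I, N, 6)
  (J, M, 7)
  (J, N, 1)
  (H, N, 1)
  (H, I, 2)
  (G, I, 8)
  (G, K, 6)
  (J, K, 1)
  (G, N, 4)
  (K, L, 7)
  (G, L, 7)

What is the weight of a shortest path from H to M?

9

Comparing a few candidate routes:
H - J - M: 5 + 7 = 12
H - N - J - K - M: 1 + 1 + 1 + 9 = 12
H - N - J - M: 1 + 1 + 7 = 9
Shortest: 9.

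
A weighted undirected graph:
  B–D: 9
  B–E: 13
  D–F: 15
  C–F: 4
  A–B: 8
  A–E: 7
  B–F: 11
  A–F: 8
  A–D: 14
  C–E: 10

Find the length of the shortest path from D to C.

19

Comparing a few candidate routes:
D-F-C: 15 + 4 = 19
D-A-F-C: 14 + 8 + 4 = 26
D-B-F-C: 9 + 11 + 4 = 24
Best route has total 19.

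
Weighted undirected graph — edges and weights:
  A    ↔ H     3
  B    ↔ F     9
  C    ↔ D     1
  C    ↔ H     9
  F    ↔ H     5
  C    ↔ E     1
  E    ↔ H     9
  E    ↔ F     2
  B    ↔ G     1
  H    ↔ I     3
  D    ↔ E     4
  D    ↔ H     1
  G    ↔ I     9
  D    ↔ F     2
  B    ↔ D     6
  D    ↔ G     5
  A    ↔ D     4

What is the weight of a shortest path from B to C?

7

Checking several routes:
B -> G -> D -> E -> C: 1 + 5 + 4 + 1 = 11
B -> G -> D -> C: 1 + 5 + 1 = 7
B -> D -> E -> C: 6 + 4 + 1 = 11
B -> D -> C: 6 + 1 = 7
B -> G -> D -> F -> E -> C: 1 + 5 + 2 + 2 + 1 = 11
B -> D -> F -> E -> C: 6 + 2 + 2 + 1 = 11
Shortest: 7.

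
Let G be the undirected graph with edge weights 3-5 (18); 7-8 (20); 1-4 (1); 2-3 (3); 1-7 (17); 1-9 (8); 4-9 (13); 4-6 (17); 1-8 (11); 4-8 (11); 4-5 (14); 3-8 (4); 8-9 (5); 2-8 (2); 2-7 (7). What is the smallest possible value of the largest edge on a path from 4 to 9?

8

A few of the 4→9 routes:
4 → 1 → 8 → 9: max(1, 11, 5) = 11
4 → 8 → 9: max(11, 5) = 11
4 → 1 → 9: max(1, 8) = 8
Best route has worst link 8.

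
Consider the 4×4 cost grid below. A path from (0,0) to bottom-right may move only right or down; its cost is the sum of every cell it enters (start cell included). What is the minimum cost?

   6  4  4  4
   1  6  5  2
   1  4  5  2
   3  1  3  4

One optimal route is [0,0] → [1,0] → [2,0] → [3,0] → [3,1] → [3,2] → [3,3].
Its cost is 6 + 1 + 1 + 3 + 1 + 3 + 4 = 19.
(Top row then right column would cost 26.)

19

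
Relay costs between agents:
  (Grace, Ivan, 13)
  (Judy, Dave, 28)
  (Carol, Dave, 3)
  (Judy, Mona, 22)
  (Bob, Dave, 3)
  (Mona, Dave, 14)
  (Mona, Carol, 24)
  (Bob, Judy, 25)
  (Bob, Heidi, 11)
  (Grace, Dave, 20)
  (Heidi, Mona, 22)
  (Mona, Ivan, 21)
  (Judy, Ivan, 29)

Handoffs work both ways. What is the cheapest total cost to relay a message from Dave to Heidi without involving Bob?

A few of the Dave→Heidi routes:
Dave → Mona → Heidi: 14 + 22 = 36
Dave → Grace → Ivan → Mona → Heidi: 20 + 13 + 21 + 22 = 76
Dave → Judy → Mona → Heidi: 28 + 22 + 22 = 72
Dave → Carol → Mona → Heidi: 3 + 24 + 22 = 49
Shortest: 36.

36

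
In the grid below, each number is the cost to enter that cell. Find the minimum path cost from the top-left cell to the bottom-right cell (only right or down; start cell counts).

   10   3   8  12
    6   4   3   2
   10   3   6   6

Take [0,0]→[0,1]→[1,1]→[1,2]→[1,3]→[2,3] for a total of 10 + 3 + 4 + 3 + 2 + 6 = 28.

28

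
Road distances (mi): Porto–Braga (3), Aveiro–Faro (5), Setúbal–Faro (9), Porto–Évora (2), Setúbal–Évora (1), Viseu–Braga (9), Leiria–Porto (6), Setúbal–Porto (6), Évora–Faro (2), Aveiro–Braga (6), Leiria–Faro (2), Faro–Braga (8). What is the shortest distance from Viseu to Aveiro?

15

Comparing a few candidate routes:
Viseu→Braga→Aveiro: 9 + 6 = 15
Viseu→Braga→Faro→Aveiro: 9 + 8 + 5 = 22
Viseu→Braga→Porto→Évora→Faro→Aveiro: 9 + 3 + 2 + 2 + 5 = 21
The minimum is 15 mi.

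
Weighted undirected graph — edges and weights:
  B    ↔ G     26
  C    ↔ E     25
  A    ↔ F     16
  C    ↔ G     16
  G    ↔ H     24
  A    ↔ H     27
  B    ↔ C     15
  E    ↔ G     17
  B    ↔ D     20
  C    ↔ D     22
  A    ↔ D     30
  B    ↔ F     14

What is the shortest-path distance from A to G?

51

A few of the A→G routes:
A → H → G: 27 + 24 = 51
A → F → B → C → G: 16 + 14 + 15 + 16 = 61
A → F → B → G: 16 + 14 + 26 = 56
Best route has total 51.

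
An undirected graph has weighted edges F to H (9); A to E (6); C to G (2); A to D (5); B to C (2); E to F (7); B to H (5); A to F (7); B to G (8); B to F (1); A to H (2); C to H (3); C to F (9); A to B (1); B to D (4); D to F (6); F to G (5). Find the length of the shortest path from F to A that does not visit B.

A few of the F→A routes:
F -> D -> A: 6 + 5 = 11
F -> H -> A: 9 + 2 = 11
F -> G -> C -> H -> A: 5 + 2 + 3 + 2 = 12
F -> A: 7
Shortest: 7.

7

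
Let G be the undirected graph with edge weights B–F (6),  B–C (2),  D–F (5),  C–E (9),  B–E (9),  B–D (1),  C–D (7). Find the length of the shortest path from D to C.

Some routes from D to C:
D → B → C: 1 + 2 = 3
D → C: 7
D → F → B → C: 5 + 6 + 2 = 13
The minimum is 3.

3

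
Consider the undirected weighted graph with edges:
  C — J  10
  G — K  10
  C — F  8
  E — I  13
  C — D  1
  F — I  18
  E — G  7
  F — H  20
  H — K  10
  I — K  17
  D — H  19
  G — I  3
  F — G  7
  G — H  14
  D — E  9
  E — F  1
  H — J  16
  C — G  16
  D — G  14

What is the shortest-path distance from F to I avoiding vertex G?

14

Some routes from F to I avoiding G:
F - C - D - E - I: 8 + 1 + 9 + 13 = 31
F - H - K - I: 20 + 10 + 17 = 47
F - I: 18
F - E - I: 1 + 13 = 14
Best route has total 14.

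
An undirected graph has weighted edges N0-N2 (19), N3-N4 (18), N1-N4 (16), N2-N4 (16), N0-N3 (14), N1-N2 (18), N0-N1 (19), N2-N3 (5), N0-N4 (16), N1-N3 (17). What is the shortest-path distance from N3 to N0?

14

Checking several routes:
N3-N2-N0: 5 + 19 = 24
N3-N4-N0: 18 + 16 = 34
N3-N0: 14
Shortest: 14.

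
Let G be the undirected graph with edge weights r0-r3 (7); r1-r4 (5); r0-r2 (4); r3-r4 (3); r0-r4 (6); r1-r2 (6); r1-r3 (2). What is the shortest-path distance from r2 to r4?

A few of the r2→r4 routes:
r2 - r1 - r3 - r4: 6 + 2 + 3 = 11
r2 - r0 - r3 - r1 - r4: 4 + 7 + 2 + 5 = 18
r2 - r0 - r3 - r4: 4 + 7 + 3 = 14
r2 - r0 - r4: 4 + 6 = 10
r2 - r1 - r4: 6 + 5 = 11
The minimum is 10.

10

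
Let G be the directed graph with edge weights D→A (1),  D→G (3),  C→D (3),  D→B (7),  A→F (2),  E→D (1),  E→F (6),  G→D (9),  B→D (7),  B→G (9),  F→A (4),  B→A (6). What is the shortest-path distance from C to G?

6

Paths from C to G:
C→D→G: 3 + 3 = 6
C→D→B→G: 3 + 7 + 9 = 19
Best route has total 6.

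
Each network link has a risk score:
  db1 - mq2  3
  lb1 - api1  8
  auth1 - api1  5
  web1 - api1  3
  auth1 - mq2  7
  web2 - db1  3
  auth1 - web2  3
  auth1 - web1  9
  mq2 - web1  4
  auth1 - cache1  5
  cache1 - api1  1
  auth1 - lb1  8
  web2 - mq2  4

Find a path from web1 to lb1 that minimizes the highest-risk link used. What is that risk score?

8

Some routes from web1 to lb1:
web1 → mq2 → db1 → web2 → auth1 → api1 → lb1: max(4, 3, 3, 3, 5, 8) = 8
web1 → mq2 → db1 → web2 → auth1 → lb1: max(4, 3, 3, 3, 8) = 8
web1 → mq2 → auth1 → cache1 → api1 → lb1: max(4, 7, 5, 1, 8) = 8
web1 → mq2 → db1 → web2 → auth1 → cache1 → api1 → lb1: max(4, 3, 3, 3, 5, 1, 8) = 8
web1 → mq2 → auth1 → lb1: max(4, 7, 8) = 8
web1 → mq2 → auth1 → api1 → lb1: max(4, 7, 5, 8) = 8
Best route has worst link 8.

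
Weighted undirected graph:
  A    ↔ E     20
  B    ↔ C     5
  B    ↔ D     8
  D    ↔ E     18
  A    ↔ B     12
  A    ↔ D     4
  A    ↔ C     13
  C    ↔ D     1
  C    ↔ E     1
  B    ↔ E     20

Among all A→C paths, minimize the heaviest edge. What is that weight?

A few of the A→C routes:
A -> B -> C: max(12, 5) = 12
A -> D -> B -> C: max(4, 8, 5) = 8
A -> B -> D -> C: max(12, 8, 1) = 12
A -> D -> C: max(4, 1) = 4
A -> C: max(13) = 13
The minimum achievable maximum is 4.

4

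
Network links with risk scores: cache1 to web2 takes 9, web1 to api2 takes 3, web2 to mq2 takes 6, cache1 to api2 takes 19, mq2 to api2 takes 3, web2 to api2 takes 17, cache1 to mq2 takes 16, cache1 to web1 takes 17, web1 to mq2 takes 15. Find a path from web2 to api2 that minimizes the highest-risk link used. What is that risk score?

Some routes from web2 to api2:
web2 - cache1 - mq2 - web1 - api2: max(9, 16, 15, 3) = 16
web2 - mq2 - web1 - api2: max(6, 15, 3) = 15
web2 - mq2 - api2: max(6, 3) = 6
web2 - cache1 - mq2 - api2: max(9, 16, 3) = 16
Best route has worst link 6.

6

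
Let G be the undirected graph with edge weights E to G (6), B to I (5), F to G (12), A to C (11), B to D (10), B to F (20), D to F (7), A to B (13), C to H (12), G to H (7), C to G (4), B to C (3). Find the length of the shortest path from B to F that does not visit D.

Some routes from B to F avoiding D:
B -> C -> H -> G -> F: 3 + 12 + 7 + 12 = 34
B -> C -> G -> F: 3 + 4 + 12 = 19
B -> F: 20
Shortest: 19.

19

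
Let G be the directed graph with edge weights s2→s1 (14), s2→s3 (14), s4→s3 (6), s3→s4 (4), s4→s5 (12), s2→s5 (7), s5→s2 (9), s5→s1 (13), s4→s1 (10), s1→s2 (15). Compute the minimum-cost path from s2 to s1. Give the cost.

14

Routes from s2 to s1:
s2 → s1: 14
s2 → s3 → s4 → s5 → s1: 14 + 4 + 12 + 13 = 43
s2 → s5 → s1: 7 + 13 = 20
s2 → s3 → s4 → s1: 14 + 4 + 10 = 28
Best route has total 14.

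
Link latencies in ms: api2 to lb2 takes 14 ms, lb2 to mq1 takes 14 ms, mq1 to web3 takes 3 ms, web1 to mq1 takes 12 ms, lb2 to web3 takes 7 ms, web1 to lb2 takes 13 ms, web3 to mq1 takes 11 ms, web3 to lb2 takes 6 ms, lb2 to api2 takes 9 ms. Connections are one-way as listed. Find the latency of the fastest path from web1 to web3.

15

Paths from web1 to web3:
web1→lb2→web3: 13 + 7 = 20
web1→lb2→mq1→web3: 13 + 14 + 3 = 30
web1→mq1→web3: 12 + 3 = 15
Shortest: 15 ms.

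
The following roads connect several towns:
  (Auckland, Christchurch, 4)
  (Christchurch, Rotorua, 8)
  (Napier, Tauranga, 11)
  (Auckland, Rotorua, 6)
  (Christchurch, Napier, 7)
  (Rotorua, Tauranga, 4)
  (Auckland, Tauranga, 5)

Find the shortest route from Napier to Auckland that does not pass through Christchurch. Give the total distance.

Routes from Napier to Auckland avoiding Christchurch:
Napier→Tauranga→Auckland: 11 + 5 = 16
Napier→Tauranga→Rotorua→Auckland: 11 + 4 + 6 = 21
Best route has total 16.

16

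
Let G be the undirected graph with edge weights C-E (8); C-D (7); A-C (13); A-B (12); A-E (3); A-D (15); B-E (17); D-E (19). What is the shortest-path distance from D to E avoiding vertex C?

Paths from D to E avoiding C:
D → A → B → E: 15 + 12 + 17 = 44
D → A → E: 15 + 3 = 18
D → E: 19
Shortest: 18.

18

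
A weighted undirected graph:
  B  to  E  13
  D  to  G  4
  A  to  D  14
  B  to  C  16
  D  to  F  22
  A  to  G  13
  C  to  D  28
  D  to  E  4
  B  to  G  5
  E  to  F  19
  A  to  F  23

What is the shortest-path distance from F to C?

Comparing a few candidate routes:
F→E→B→C: 19 + 13 + 16 = 48
F→D→G→B→C: 22 + 4 + 5 + 16 = 47
F→E→D→G→B→C: 19 + 4 + 4 + 5 + 16 = 48
F→D→C: 22 + 28 = 50
Shortest: 47.

47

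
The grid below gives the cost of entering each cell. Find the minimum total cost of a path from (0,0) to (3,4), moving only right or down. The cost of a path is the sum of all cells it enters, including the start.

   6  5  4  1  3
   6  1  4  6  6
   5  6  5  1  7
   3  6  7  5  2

29

Take [0,0] -> [0,1] -> [1,1] -> [1,2] -> [2,2] -> [2,3] -> [3,3] -> [3,4] for a total of 6 + 5 + 1 + 4 + 5 + 1 + 5 + 2 = 29.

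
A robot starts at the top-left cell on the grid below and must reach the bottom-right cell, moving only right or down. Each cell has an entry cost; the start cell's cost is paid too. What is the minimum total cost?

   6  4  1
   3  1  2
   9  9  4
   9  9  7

23

Cheapest: [0,0] → [1,0] → [1,1] → [1,2] → [2,2] → [3,2]
  6 + 3 + 1 + 2 + 4 + 7 = 23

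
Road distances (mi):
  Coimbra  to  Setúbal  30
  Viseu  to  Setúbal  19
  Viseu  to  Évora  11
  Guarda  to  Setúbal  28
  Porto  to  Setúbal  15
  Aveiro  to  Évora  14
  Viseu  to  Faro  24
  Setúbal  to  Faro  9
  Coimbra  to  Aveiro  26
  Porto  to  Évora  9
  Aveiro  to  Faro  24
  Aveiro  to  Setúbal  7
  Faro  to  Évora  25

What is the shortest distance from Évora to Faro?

A few of the Évora→Faro routes:
Évora - Porto - Setúbal - Faro: 9 + 15 + 9 = 33
Évora - Viseu - Faro: 11 + 24 = 35
Évora - Faro: 25
Évora - Aveiro - Faro: 14 + 24 = 38
Évora - Aveiro - Setúbal - Faro: 14 + 7 + 9 = 30
The minimum is 25 mi.

25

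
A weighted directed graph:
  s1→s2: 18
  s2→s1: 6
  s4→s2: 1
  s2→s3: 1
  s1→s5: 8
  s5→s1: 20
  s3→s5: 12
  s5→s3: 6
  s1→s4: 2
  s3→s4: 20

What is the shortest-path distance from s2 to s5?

Candidate routes:
s2 → s3 → s5: 1 + 12 = 13
s2 → s1 → s5: 6 + 8 = 14
Best route has total 13.

13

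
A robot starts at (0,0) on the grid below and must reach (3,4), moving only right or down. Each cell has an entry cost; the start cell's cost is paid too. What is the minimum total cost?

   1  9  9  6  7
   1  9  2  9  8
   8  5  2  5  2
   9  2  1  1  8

25

One optimal route is (0,0) (1,0) (1,1) (1,2) (2,2) (3,2) (3,3) (3,4).
Its cost is 1 + 1 + 9 + 2 + 2 + 1 + 1 + 8 = 25.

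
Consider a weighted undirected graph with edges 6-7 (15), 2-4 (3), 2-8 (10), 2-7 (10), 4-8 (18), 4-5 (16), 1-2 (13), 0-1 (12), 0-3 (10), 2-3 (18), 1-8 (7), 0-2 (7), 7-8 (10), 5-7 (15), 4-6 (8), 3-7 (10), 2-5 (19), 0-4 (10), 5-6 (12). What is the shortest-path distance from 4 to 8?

A few of the 4→8 routes:
4→2→7→8: 3 + 10 + 10 = 23
4→2→8: 3 + 10 = 13
4→8: 18
4→2→1→8: 3 + 13 + 7 = 23
Best route has total 13.

13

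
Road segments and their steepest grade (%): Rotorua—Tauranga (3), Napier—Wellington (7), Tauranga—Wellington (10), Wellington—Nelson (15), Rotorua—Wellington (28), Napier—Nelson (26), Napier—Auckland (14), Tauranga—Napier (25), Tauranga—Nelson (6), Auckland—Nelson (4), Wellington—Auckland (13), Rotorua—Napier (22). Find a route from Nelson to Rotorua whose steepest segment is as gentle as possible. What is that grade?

6

Comparing a few candidate routes:
Nelson - Wellington - Tauranga - Rotorua: max(15, 10, 3) = 15
Nelson - Tauranga - Rotorua: max(6, 3) = 6
Nelson - Auckland - Napier - Rotorua: max(4, 14, 22) = 22
Nelson - Auckland - Napier - Wellington - Tauranga - Rotorua: max(4, 14, 7, 10, 3) = 14
Nelson - Auckland - Wellington - Tauranga - Rotorua: max(4, 13, 10, 3) = 13
The minimum achievable maximum is 6%.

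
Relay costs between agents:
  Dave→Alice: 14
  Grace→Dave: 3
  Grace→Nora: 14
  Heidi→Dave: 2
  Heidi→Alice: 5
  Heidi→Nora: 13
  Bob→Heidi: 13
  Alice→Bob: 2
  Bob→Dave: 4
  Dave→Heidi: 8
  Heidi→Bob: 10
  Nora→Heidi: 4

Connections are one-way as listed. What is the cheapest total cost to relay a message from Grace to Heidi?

11

Paths from Grace to Heidi:
Grace -> Dave -> Alice -> Bob -> Heidi: 3 + 14 + 2 + 13 = 32
Grace -> Nora -> Heidi: 14 + 4 = 18
Grace -> Dave -> Heidi: 3 + 8 = 11
Best route has total 11.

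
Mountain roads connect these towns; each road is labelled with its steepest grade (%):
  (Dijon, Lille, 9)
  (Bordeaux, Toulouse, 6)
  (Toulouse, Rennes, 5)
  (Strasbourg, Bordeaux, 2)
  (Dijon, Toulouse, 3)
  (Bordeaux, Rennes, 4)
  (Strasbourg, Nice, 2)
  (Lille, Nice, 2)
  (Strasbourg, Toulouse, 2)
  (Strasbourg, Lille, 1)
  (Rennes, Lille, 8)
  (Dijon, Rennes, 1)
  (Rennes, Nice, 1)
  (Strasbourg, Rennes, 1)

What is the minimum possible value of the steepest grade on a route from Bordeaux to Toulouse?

2

Some routes from Bordeaux to Toulouse:
Bordeaux -> Strasbourg -> Toulouse: max(2, 2) = 2
Bordeaux -> Strasbourg -> Rennes -> Dijon -> Toulouse: max(2, 1, 1, 3) = 3
Bordeaux -> Strasbourg -> Lille -> Nice -> Rennes -> Dijon -> Toulouse: max(2, 1, 2, 1, 1, 3) = 3
Bordeaux -> Strasbourg -> Nice -> Rennes -> Dijon -> Toulouse: max(2, 2, 1, 1, 3) = 3
Best route has worst link 2%.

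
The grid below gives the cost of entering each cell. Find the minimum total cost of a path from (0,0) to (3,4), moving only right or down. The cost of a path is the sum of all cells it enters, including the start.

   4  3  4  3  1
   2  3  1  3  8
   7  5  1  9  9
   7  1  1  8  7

Best path: [0,0] [1,0] [1,1] [1,2] [2,2] [3,2] [3,3] [3,4]
Cost: 4 + 2 + 3 + 1 + 1 + 1 + 8 + 7 = 27
(Top row then right column would cost 39.)

27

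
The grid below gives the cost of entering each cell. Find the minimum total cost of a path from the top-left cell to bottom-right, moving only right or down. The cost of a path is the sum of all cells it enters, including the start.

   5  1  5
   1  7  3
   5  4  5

19

Best path: [0,0] [0,1] [0,2] [1,2] [2,2]
Cost: 5 + 1 + 5 + 3 + 5 = 19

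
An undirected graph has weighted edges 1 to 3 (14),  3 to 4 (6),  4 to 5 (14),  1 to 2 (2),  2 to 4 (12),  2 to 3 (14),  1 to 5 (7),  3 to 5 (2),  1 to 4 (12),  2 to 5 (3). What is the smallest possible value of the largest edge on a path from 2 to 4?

Some routes from 2 to 4:
2 - 1 - 5 - 3 - 4: max(2, 7, 2, 6) = 7
2 - 4: max(12) = 12
2 - 5 - 3 - 4: max(3, 2, 6) = 6
2 - 1 - 4: max(2, 12) = 12
The minimum achievable maximum is 6.

6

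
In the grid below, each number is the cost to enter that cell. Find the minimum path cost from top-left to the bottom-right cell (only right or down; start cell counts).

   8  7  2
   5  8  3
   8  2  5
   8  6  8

Take (0,0) (0,1) (0,2) (1,2) (2,2) (3,2) for a total of 8 + 7 + 2 + 3 + 5 + 8 = 33.

33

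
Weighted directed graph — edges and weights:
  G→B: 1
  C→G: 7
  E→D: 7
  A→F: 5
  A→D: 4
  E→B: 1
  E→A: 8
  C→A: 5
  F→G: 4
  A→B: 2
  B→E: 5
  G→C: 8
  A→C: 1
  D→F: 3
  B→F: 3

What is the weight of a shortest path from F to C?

12

Paths from F to C:
F-G-B-E-A-C: 4 + 1 + 5 + 8 + 1 = 19
F-G-C: 4 + 8 = 12
Shortest: 12.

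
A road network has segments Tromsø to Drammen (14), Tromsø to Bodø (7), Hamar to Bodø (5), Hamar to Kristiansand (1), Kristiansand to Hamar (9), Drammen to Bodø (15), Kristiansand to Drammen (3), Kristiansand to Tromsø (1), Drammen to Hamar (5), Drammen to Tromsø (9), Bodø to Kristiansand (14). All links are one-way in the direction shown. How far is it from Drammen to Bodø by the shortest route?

Comparing a few candidate routes:
Drammen → Bodø: 15
Drammen → Hamar → Bodø: 5 + 5 = 10
Drammen → Hamar → Kristiansand → Tromsø → Bodø: 5 + 1 + 1 + 7 = 14
Best route has total 10 km.

10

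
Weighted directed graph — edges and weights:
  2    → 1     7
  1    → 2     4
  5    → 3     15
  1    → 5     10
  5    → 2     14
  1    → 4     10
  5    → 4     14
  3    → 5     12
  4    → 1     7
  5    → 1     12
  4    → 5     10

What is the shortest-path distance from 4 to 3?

Candidate routes:
4 -> 1 -> 5 -> 3: 7 + 10 + 15 = 32
4 -> 5 -> 3: 10 + 15 = 25
The minimum is 25.

25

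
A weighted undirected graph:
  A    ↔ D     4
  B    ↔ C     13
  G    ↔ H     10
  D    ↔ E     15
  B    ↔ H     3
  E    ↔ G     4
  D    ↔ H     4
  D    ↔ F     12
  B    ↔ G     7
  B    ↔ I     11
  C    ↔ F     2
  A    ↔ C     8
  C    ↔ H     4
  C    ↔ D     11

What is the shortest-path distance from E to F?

20

Comparing a few candidate routes:
E → G → H → C → F: 4 + 10 + 4 + 2 = 20
E → D → H → C → F: 15 + 4 + 4 + 2 = 25
E → G → B → C → F: 4 + 7 + 13 + 2 = 26
E → D → F: 15 + 12 = 27
E → G → B → H → C → F: 4 + 7 + 3 + 4 + 2 = 20
Best route has total 20.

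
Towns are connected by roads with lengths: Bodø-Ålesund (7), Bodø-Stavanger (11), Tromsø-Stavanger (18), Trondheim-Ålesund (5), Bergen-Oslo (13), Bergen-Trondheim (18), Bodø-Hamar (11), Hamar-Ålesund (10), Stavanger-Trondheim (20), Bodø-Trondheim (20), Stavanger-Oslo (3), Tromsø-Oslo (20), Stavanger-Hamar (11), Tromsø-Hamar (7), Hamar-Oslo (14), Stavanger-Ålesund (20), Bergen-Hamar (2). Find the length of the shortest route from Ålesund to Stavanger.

18

Comparing a few candidate routes:
Ålesund-Hamar-Stavanger: 10 + 11 = 21
Ålesund-Bodø-Stavanger: 7 + 11 = 18
Ålesund-Stavanger: 20
Best route has total 18.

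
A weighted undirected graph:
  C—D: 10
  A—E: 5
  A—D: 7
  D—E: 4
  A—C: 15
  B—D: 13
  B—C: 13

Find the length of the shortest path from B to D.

13

Some routes from B to D:
B-D: 13
B-C-A-D: 13 + 15 + 7 = 35
B-C-D: 13 + 10 = 23
The minimum is 13.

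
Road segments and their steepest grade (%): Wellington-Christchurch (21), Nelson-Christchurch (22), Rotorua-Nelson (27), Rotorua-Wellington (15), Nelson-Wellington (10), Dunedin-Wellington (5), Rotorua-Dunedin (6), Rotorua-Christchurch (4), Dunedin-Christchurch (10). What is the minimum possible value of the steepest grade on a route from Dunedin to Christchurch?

6

A few of the Dunedin→Christchurch routes:
Dunedin → Rotorua → Christchurch: max(6, 4) = 6
Dunedin → Wellington → Rotorua → Christchurch: max(5, 15, 4) = 15
Dunedin → Christchurch: max(10) = 10
The minimum achievable maximum is 6%.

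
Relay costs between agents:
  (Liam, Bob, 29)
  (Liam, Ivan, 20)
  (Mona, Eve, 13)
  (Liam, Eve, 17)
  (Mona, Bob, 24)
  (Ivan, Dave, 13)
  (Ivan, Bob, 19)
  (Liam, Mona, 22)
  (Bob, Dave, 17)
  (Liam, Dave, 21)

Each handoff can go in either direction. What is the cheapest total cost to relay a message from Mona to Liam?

22

Comparing a few candidate routes:
Mona-Bob-Dave-Liam: 24 + 17 + 21 = 62
Mona-Eve-Liam: 13 + 17 = 30
Mona-Bob-Liam: 24 + 29 = 53
Mona-Liam: 22
Best route has total 22.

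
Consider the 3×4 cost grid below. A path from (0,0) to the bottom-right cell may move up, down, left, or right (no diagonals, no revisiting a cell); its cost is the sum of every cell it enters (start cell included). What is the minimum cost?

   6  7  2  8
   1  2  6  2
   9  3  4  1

Cheapest: (0,0) → (1,0) → (1,1) → (2,1) → (2,2) → (2,3)
  6 + 1 + 2 + 3 + 4 + 1 = 17

17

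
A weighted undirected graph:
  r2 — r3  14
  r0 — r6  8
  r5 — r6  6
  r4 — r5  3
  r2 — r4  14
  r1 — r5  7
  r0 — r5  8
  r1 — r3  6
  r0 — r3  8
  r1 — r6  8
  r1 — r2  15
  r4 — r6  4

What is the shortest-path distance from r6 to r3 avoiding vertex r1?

Candidate routes:
r6 -> r5 -> r4 -> r2 -> r3: 6 + 3 + 14 + 14 = 37
r6 -> r4 -> r2 -> r3: 4 + 14 + 14 = 32
r6 -> r0 -> r5 -> r4 -> r2 -> r3: 8 + 8 + 3 + 14 + 14 = 47
r6 -> r0 -> r3: 8 + 8 = 16
r6 -> r4 -> r5 -> r0 -> r3: 4 + 3 + 8 + 8 = 23
r6 -> r5 -> r0 -> r3: 6 + 8 + 8 = 22
The minimum is 16.

16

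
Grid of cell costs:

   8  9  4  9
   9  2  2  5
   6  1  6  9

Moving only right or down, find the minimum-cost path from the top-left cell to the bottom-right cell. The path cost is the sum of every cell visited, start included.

35

Cheapest: r0c0 r0c1 r1c1 r1c2 r1c3 r2c3
  8 + 9 + 2 + 2 + 5 + 9 = 35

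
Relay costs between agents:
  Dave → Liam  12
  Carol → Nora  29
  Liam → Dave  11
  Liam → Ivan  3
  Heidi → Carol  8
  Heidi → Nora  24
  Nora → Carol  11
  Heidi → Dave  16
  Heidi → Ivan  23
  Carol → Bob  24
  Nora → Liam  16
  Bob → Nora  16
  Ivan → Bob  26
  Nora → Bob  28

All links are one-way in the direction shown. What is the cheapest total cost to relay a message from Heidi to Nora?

Paths from Heidi to Nora:
Heidi → Carol → Nora: 8 + 29 = 37
Heidi → Ivan → Bob → Nora: 23 + 26 + 16 = 65
Heidi → Dave → Liam → Ivan → Bob → Nora: 16 + 12 + 3 + 26 + 16 = 73
Heidi → Carol → Bob → Nora: 8 + 24 + 16 = 48
Heidi → Nora: 24
The minimum is 24.

24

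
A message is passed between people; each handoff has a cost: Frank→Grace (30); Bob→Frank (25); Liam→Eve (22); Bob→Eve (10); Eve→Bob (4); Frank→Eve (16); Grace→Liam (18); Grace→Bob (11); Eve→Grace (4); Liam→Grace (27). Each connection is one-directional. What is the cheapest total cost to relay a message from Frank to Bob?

20

Paths from Frank to Bob:
Frank -> Grace -> Liam -> Eve -> Bob: 30 + 18 + 22 + 4 = 74
Frank -> Eve -> Grace -> Bob: 16 + 4 + 11 = 31
Frank -> Eve -> Bob: 16 + 4 = 20
Frank -> Grace -> Bob: 30 + 11 = 41
Best route has total 20.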